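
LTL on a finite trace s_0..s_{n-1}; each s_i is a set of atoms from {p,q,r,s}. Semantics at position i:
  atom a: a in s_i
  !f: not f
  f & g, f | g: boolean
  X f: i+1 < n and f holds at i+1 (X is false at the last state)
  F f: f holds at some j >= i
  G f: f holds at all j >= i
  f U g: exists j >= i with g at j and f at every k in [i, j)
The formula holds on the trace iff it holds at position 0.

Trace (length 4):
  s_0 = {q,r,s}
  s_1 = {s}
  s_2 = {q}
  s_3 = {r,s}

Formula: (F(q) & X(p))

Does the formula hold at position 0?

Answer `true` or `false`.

Answer: false

Derivation:
s_0={q,r,s}: (F(q) & X(p))=False F(q)=True q=True X(p)=False p=False
s_1={s}: (F(q) & X(p))=False F(q)=True q=False X(p)=False p=False
s_2={q}: (F(q) & X(p))=False F(q)=True q=True X(p)=False p=False
s_3={r,s}: (F(q) & X(p))=False F(q)=False q=False X(p)=False p=False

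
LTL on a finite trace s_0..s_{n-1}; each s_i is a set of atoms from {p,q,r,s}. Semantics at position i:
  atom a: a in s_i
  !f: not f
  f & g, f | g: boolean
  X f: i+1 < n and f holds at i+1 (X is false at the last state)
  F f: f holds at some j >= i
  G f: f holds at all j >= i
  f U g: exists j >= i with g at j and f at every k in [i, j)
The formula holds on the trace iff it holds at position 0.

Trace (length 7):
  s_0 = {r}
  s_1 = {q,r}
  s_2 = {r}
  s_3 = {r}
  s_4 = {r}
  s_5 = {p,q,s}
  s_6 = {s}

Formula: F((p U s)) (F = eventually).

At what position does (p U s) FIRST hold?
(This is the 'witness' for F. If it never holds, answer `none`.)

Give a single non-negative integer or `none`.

s_0={r}: (p U s)=False p=False s=False
s_1={q,r}: (p U s)=False p=False s=False
s_2={r}: (p U s)=False p=False s=False
s_3={r}: (p U s)=False p=False s=False
s_4={r}: (p U s)=False p=False s=False
s_5={p,q,s}: (p U s)=True p=True s=True
s_6={s}: (p U s)=True p=False s=True
F((p U s)) holds; first witness at position 5.

Answer: 5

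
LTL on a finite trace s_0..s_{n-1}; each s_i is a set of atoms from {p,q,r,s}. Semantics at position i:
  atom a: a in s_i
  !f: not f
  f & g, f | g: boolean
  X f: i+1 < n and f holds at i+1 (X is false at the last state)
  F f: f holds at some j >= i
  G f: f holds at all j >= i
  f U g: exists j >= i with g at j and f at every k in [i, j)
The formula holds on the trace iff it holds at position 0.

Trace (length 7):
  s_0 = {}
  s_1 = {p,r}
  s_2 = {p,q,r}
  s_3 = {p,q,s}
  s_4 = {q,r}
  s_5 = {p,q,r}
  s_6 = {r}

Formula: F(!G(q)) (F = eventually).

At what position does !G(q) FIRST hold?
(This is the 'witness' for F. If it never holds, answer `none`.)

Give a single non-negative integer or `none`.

Answer: 0

Derivation:
s_0={}: !G(q)=True G(q)=False q=False
s_1={p,r}: !G(q)=True G(q)=False q=False
s_2={p,q,r}: !G(q)=True G(q)=False q=True
s_3={p,q,s}: !G(q)=True G(q)=False q=True
s_4={q,r}: !G(q)=True G(q)=False q=True
s_5={p,q,r}: !G(q)=True G(q)=False q=True
s_6={r}: !G(q)=True G(q)=False q=False
F(!G(q)) holds; first witness at position 0.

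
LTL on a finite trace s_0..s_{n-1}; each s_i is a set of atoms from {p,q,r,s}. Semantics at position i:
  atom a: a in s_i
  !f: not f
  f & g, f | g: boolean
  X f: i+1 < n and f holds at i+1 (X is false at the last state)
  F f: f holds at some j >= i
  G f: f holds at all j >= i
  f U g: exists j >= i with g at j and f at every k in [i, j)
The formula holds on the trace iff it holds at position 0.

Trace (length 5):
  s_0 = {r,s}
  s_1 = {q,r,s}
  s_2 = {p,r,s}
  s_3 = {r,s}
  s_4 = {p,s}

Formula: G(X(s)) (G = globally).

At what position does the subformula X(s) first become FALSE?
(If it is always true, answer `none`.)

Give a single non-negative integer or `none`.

s_0={r,s}: X(s)=True s=True
s_1={q,r,s}: X(s)=True s=True
s_2={p,r,s}: X(s)=True s=True
s_3={r,s}: X(s)=True s=True
s_4={p,s}: X(s)=False s=True
G(X(s)) holds globally = False
First violation at position 4.

Answer: 4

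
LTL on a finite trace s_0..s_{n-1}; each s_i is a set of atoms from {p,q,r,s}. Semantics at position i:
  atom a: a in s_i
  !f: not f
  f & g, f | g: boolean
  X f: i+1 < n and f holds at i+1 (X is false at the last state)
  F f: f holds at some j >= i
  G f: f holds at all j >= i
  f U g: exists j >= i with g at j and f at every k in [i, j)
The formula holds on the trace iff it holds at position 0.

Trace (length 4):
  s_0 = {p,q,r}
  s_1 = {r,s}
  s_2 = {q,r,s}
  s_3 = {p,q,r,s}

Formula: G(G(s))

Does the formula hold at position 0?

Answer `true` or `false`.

Answer: false

Derivation:
s_0={p,q,r}: G(G(s))=False G(s)=False s=False
s_1={r,s}: G(G(s))=True G(s)=True s=True
s_2={q,r,s}: G(G(s))=True G(s)=True s=True
s_3={p,q,r,s}: G(G(s))=True G(s)=True s=True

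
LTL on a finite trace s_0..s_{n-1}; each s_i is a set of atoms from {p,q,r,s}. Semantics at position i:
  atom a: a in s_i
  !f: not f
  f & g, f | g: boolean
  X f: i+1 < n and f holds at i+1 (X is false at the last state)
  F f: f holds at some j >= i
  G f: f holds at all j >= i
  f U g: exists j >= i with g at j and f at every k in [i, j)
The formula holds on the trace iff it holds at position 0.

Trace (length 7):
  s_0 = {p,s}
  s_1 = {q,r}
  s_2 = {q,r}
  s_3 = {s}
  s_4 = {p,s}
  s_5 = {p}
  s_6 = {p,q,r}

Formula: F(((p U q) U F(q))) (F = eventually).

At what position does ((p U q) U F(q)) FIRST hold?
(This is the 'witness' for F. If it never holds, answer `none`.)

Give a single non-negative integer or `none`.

s_0={p,s}: ((p U q) U F(q))=True (p U q)=True p=True q=False F(q)=True
s_1={q,r}: ((p U q) U F(q))=True (p U q)=True p=False q=True F(q)=True
s_2={q,r}: ((p U q) U F(q))=True (p U q)=True p=False q=True F(q)=True
s_3={s}: ((p U q) U F(q))=True (p U q)=False p=False q=False F(q)=True
s_4={p,s}: ((p U q) U F(q))=True (p U q)=True p=True q=False F(q)=True
s_5={p}: ((p U q) U F(q))=True (p U q)=True p=True q=False F(q)=True
s_6={p,q,r}: ((p U q) U F(q))=True (p U q)=True p=True q=True F(q)=True
F(((p U q) U F(q))) holds; first witness at position 0.

Answer: 0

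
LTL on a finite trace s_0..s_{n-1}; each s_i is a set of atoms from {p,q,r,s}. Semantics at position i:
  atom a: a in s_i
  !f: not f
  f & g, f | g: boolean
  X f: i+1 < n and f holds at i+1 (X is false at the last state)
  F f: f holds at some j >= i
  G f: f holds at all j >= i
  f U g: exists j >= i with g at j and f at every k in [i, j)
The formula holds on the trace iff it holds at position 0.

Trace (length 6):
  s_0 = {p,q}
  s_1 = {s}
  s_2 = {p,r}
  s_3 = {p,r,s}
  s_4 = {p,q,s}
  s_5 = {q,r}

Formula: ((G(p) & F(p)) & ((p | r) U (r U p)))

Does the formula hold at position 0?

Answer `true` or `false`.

s_0={p,q}: ((G(p) & F(p)) & ((p | r) U (r U p)))=False (G(p) & F(p))=False G(p)=False p=True F(p)=True ((p | r) U (r U p))=True (p | r)=True r=False (r U p)=True
s_1={s}: ((G(p) & F(p)) & ((p | r) U (r U p)))=False (G(p) & F(p))=False G(p)=False p=False F(p)=True ((p | r) U (r U p))=False (p | r)=False r=False (r U p)=False
s_2={p,r}: ((G(p) & F(p)) & ((p | r) U (r U p)))=False (G(p) & F(p))=False G(p)=False p=True F(p)=True ((p | r) U (r U p))=True (p | r)=True r=True (r U p)=True
s_3={p,r,s}: ((G(p) & F(p)) & ((p | r) U (r U p)))=False (G(p) & F(p))=False G(p)=False p=True F(p)=True ((p | r) U (r U p))=True (p | r)=True r=True (r U p)=True
s_4={p,q,s}: ((G(p) & F(p)) & ((p | r) U (r U p)))=False (G(p) & F(p))=False G(p)=False p=True F(p)=True ((p | r) U (r U p))=True (p | r)=True r=False (r U p)=True
s_5={q,r}: ((G(p) & F(p)) & ((p | r) U (r U p)))=False (G(p) & F(p))=False G(p)=False p=False F(p)=False ((p | r) U (r U p))=False (p | r)=True r=True (r U p)=False

Answer: false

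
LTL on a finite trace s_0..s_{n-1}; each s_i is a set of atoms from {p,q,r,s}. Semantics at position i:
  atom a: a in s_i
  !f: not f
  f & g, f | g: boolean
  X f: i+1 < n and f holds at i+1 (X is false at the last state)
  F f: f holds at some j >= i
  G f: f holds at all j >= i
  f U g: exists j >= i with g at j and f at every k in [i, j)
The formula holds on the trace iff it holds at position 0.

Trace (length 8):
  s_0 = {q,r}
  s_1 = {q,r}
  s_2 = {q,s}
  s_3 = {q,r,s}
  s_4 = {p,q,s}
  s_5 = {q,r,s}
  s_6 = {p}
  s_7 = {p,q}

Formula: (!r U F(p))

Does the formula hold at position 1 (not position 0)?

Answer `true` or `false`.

s_0={q,r}: (!r U F(p))=True !r=False r=True F(p)=True p=False
s_1={q,r}: (!r U F(p))=True !r=False r=True F(p)=True p=False
s_2={q,s}: (!r U F(p))=True !r=True r=False F(p)=True p=False
s_3={q,r,s}: (!r U F(p))=True !r=False r=True F(p)=True p=False
s_4={p,q,s}: (!r U F(p))=True !r=True r=False F(p)=True p=True
s_5={q,r,s}: (!r U F(p))=True !r=False r=True F(p)=True p=False
s_6={p}: (!r U F(p))=True !r=True r=False F(p)=True p=True
s_7={p,q}: (!r U F(p))=True !r=True r=False F(p)=True p=True
Evaluating at position 1: result = True

Answer: true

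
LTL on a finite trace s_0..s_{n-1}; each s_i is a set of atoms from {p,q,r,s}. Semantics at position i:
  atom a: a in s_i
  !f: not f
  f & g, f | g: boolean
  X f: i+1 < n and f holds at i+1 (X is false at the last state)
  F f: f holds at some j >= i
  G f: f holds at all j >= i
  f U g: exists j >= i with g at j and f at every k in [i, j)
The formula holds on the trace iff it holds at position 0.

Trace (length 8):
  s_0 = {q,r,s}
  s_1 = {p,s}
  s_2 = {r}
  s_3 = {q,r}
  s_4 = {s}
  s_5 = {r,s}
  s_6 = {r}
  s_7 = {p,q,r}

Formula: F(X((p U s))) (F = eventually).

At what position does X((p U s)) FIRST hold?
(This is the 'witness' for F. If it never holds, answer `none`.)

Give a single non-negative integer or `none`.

s_0={q,r,s}: X((p U s))=True (p U s)=True p=False s=True
s_1={p,s}: X((p U s))=False (p U s)=True p=True s=True
s_2={r}: X((p U s))=False (p U s)=False p=False s=False
s_3={q,r}: X((p U s))=True (p U s)=False p=False s=False
s_4={s}: X((p U s))=True (p U s)=True p=False s=True
s_5={r,s}: X((p U s))=False (p U s)=True p=False s=True
s_6={r}: X((p U s))=False (p U s)=False p=False s=False
s_7={p,q,r}: X((p U s))=False (p U s)=False p=True s=False
F(X((p U s))) holds; first witness at position 0.

Answer: 0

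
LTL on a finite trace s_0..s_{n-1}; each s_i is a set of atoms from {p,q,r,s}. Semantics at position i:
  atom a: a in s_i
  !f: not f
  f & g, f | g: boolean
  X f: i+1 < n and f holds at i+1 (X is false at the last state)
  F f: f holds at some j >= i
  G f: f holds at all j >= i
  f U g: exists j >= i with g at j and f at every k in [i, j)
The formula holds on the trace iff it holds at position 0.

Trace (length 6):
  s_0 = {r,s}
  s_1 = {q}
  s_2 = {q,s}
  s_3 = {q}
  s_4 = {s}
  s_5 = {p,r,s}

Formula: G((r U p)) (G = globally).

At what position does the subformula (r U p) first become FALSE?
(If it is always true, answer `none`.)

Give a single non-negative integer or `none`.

s_0={r,s}: (r U p)=False r=True p=False
s_1={q}: (r U p)=False r=False p=False
s_2={q,s}: (r U p)=False r=False p=False
s_3={q}: (r U p)=False r=False p=False
s_4={s}: (r U p)=False r=False p=False
s_5={p,r,s}: (r U p)=True r=True p=True
G((r U p)) holds globally = False
First violation at position 0.

Answer: 0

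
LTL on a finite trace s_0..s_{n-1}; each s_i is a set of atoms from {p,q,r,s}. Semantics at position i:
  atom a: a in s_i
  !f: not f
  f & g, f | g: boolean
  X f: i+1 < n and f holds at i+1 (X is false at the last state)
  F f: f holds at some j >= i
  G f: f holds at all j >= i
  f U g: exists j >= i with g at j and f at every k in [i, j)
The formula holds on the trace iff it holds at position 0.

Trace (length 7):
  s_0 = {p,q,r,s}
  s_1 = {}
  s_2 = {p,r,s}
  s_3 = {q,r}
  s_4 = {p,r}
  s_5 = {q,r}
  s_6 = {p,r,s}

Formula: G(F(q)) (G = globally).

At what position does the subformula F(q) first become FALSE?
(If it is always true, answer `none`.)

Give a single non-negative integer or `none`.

Answer: 6

Derivation:
s_0={p,q,r,s}: F(q)=True q=True
s_1={}: F(q)=True q=False
s_2={p,r,s}: F(q)=True q=False
s_3={q,r}: F(q)=True q=True
s_4={p,r}: F(q)=True q=False
s_5={q,r}: F(q)=True q=True
s_6={p,r,s}: F(q)=False q=False
G(F(q)) holds globally = False
First violation at position 6.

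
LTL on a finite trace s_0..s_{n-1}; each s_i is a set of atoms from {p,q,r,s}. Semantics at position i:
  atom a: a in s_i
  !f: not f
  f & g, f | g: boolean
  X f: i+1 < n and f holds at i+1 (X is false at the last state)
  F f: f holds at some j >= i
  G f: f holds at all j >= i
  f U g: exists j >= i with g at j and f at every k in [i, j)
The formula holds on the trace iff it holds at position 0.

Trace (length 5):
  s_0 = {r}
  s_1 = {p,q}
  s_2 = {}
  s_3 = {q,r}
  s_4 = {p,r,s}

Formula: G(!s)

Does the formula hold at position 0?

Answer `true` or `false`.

Answer: false

Derivation:
s_0={r}: G(!s)=False !s=True s=False
s_1={p,q}: G(!s)=False !s=True s=False
s_2={}: G(!s)=False !s=True s=False
s_3={q,r}: G(!s)=False !s=True s=False
s_4={p,r,s}: G(!s)=False !s=False s=True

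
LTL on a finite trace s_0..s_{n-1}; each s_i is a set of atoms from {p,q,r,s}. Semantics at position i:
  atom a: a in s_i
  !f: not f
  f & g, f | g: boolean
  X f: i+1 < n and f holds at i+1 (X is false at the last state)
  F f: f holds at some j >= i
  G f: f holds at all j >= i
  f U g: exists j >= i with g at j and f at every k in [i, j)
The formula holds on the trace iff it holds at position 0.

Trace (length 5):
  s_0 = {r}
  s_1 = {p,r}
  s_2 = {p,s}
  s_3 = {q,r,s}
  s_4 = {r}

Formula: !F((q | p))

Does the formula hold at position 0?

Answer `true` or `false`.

s_0={r}: !F((q | p))=False F((q | p))=True (q | p)=False q=False p=False
s_1={p,r}: !F((q | p))=False F((q | p))=True (q | p)=True q=False p=True
s_2={p,s}: !F((q | p))=False F((q | p))=True (q | p)=True q=False p=True
s_3={q,r,s}: !F((q | p))=False F((q | p))=True (q | p)=True q=True p=False
s_4={r}: !F((q | p))=True F((q | p))=False (q | p)=False q=False p=False

Answer: false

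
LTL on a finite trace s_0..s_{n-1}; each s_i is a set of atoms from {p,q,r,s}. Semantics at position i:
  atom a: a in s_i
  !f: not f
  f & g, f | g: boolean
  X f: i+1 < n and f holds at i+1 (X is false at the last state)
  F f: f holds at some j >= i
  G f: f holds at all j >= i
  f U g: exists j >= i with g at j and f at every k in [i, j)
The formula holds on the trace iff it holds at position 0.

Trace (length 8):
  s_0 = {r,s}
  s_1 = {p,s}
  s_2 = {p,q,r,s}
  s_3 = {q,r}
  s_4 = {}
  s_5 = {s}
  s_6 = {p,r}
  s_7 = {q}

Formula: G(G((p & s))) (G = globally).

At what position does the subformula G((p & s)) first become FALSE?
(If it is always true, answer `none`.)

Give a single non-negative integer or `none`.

Answer: 0

Derivation:
s_0={r,s}: G((p & s))=False (p & s)=False p=False s=True
s_1={p,s}: G((p & s))=False (p & s)=True p=True s=True
s_2={p,q,r,s}: G((p & s))=False (p & s)=True p=True s=True
s_3={q,r}: G((p & s))=False (p & s)=False p=False s=False
s_4={}: G((p & s))=False (p & s)=False p=False s=False
s_5={s}: G((p & s))=False (p & s)=False p=False s=True
s_6={p,r}: G((p & s))=False (p & s)=False p=True s=False
s_7={q}: G((p & s))=False (p & s)=False p=False s=False
G(G((p & s))) holds globally = False
First violation at position 0.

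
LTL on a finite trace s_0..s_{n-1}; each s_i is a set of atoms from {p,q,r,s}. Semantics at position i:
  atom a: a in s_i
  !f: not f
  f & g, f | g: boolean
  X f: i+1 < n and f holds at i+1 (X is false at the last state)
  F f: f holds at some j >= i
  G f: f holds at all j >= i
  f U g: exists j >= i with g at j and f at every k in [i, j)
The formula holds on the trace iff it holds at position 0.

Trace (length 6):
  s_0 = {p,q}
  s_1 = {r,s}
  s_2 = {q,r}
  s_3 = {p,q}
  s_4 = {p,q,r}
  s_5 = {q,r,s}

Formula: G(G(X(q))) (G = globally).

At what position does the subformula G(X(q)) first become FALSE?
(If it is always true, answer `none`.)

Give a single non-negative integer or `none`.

s_0={p,q}: G(X(q))=False X(q)=False q=True
s_1={r,s}: G(X(q))=False X(q)=True q=False
s_2={q,r}: G(X(q))=False X(q)=True q=True
s_3={p,q}: G(X(q))=False X(q)=True q=True
s_4={p,q,r}: G(X(q))=False X(q)=True q=True
s_5={q,r,s}: G(X(q))=False X(q)=False q=True
G(G(X(q))) holds globally = False
First violation at position 0.

Answer: 0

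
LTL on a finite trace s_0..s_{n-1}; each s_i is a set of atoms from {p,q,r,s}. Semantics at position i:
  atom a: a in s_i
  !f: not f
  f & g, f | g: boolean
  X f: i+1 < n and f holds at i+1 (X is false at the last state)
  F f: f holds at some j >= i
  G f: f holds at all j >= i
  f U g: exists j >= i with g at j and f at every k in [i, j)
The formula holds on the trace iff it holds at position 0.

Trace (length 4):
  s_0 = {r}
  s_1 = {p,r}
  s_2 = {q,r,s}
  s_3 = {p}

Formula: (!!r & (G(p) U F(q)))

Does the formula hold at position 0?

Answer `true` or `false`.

Answer: true

Derivation:
s_0={r}: (!!r & (G(p) U F(q)))=True !!r=True !r=False r=True (G(p) U F(q))=True G(p)=False p=False F(q)=True q=False
s_1={p,r}: (!!r & (G(p) U F(q)))=True !!r=True !r=False r=True (G(p) U F(q))=True G(p)=False p=True F(q)=True q=False
s_2={q,r,s}: (!!r & (G(p) U F(q)))=True !!r=True !r=False r=True (G(p) U F(q))=True G(p)=False p=False F(q)=True q=True
s_3={p}: (!!r & (G(p) U F(q)))=False !!r=False !r=True r=False (G(p) U F(q))=False G(p)=True p=True F(q)=False q=False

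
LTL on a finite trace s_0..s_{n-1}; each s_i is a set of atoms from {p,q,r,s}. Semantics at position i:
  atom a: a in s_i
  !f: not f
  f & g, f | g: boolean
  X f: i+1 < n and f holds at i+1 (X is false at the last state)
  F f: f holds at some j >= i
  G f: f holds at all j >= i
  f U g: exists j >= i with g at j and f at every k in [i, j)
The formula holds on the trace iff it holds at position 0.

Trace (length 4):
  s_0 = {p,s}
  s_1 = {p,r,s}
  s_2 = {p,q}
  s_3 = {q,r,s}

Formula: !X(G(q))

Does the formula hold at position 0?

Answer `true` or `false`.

s_0={p,s}: !X(G(q))=True X(G(q))=False G(q)=False q=False
s_1={p,r,s}: !X(G(q))=False X(G(q))=True G(q)=False q=False
s_2={p,q}: !X(G(q))=False X(G(q))=True G(q)=True q=True
s_3={q,r,s}: !X(G(q))=True X(G(q))=False G(q)=True q=True

Answer: true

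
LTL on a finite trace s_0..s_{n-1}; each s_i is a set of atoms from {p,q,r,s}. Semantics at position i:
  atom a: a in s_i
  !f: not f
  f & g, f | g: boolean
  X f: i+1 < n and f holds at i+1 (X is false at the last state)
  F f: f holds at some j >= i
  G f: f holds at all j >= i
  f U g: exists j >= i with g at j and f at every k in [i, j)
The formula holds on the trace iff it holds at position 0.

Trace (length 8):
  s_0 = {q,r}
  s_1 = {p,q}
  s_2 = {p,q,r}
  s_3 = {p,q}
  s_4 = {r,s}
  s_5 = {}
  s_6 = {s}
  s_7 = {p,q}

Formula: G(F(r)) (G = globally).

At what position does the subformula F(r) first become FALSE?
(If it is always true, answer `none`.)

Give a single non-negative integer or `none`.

s_0={q,r}: F(r)=True r=True
s_1={p,q}: F(r)=True r=False
s_2={p,q,r}: F(r)=True r=True
s_3={p,q}: F(r)=True r=False
s_4={r,s}: F(r)=True r=True
s_5={}: F(r)=False r=False
s_6={s}: F(r)=False r=False
s_7={p,q}: F(r)=False r=False
G(F(r)) holds globally = False
First violation at position 5.

Answer: 5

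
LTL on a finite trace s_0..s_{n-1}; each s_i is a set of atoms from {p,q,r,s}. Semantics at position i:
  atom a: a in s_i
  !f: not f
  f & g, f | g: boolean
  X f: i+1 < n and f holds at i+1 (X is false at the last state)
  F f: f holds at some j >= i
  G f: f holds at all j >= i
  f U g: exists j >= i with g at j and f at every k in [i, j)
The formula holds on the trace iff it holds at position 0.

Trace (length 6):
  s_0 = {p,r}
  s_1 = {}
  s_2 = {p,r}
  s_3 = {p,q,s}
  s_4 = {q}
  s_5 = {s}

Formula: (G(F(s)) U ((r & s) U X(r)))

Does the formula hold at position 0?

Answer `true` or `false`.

Answer: true

Derivation:
s_0={p,r}: (G(F(s)) U ((r & s) U X(r)))=True G(F(s))=True F(s)=True s=False ((r & s) U X(r))=False (r & s)=False r=True X(r)=False
s_1={}: (G(F(s)) U ((r & s) U X(r)))=True G(F(s))=True F(s)=True s=False ((r & s) U X(r))=True (r & s)=False r=False X(r)=True
s_2={p,r}: (G(F(s)) U ((r & s) U X(r)))=False G(F(s))=True F(s)=True s=False ((r & s) U X(r))=False (r & s)=False r=True X(r)=False
s_3={p,q,s}: (G(F(s)) U ((r & s) U X(r)))=False G(F(s))=True F(s)=True s=True ((r & s) U X(r))=False (r & s)=False r=False X(r)=False
s_4={q}: (G(F(s)) U ((r & s) U X(r)))=False G(F(s))=True F(s)=True s=False ((r & s) U X(r))=False (r & s)=False r=False X(r)=False
s_5={s}: (G(F(s)) U ((r & s) U X(r)))=False G(F(s))=True F(s)=True s=True ((r & s) U X(r))=False (r & s)=False r=False X(r)=False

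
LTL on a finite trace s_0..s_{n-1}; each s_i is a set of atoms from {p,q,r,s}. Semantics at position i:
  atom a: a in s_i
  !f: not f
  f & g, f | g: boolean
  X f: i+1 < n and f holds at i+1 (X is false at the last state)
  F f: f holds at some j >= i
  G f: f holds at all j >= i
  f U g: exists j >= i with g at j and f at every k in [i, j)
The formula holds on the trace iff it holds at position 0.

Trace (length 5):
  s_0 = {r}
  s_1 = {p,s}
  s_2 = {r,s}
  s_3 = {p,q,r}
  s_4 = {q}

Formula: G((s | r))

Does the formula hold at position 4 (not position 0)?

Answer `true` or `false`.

Answer: false

Derivation:
s_0={r}: G((s | r))=False (s | r)=True s=False r=True
s_1={p,s}: G((s | r))=False (s | r)=True s=True r=False
s_2={r,s}: G((s | r))=False (s | r)=True s=True r=True
s_3={p,q,r}: G((s | r))=False (s | r)=True s=False r=True
s_4={q}: G((s | r))=False (s | r)=False s=False r=False
Evaluating at position 4: result = False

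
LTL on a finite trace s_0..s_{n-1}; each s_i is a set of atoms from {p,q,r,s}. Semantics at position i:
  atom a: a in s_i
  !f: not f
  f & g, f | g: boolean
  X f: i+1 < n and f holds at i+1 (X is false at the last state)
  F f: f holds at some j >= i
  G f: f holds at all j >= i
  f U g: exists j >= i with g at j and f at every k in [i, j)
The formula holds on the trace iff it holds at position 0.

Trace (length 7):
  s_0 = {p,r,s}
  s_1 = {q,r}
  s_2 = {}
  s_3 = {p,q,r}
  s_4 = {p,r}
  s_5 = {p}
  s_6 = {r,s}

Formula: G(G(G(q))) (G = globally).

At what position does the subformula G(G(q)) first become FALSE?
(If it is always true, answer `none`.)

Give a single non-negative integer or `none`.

Answer: 0

Derivation:
s_0={p,r,s}: G(G(q))=False G(q)=False q=False
s_1={q,r}: G(G(q))=False G(q)=False q=True
s_2={}: G(G(q))=False G(q)=False q=False
s_3={p,q,r}: G(G(q))=False G(q)=False q=True
s_4={p,r}: G(G(q))=False G(q)=False q=False
s_5={p}: G(G(q))=False G(q)=False q=False
s_6={r,s}: G(G(q))=False G(q)=False q=False
G(G(G(q))) holds globally = False
First violation at position 0.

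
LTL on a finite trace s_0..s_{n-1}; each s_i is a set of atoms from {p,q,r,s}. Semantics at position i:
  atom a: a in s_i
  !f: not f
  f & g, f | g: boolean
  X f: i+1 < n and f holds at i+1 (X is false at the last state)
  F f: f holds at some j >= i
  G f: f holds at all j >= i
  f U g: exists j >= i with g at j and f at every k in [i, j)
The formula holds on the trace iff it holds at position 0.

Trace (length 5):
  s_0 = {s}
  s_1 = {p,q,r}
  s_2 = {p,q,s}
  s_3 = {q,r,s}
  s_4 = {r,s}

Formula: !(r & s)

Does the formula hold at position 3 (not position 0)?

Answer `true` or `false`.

Answer: false

Derivation:
s_0={s}: !(r & s)=True (r & s)=False r=False s=True
s_1={p,q,r}: !(r & s)=True (r & s)=False r=True s=False
s_2={p,q,s}: !(r & s)=True (r & s)=False r=False s=True
s_3={q,r,s}: !(r & s)=False (r & s)=True r=True s=True
s_4={r,s}: !(r & s)=False (r & s)=True r=True s=True
Evaluating at position 3: result = False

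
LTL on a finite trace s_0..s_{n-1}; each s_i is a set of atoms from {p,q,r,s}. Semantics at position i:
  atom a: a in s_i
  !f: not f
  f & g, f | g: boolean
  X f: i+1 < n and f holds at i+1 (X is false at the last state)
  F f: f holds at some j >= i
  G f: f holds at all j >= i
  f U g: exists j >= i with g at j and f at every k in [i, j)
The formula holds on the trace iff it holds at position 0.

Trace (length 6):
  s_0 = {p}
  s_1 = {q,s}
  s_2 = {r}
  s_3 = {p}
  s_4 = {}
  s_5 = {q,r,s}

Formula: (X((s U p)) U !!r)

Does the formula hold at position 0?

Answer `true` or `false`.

s_0={p}: (X((s U p)) U !!r)=False X((s U p))=False (s U p)=True s=False p=True !!r=False !r=True r=False
s_1={q,s}: (X((s U p)) U !!r)=False X((s U p))=False (s U p)=False s=True p=False !!r=False !r=True r=False
s_2={r}: (X((s U p)) U !!r)=True X((s U p))=True (s U p)=False s=False p=False !!r=True !r=False r=True
s_3={p}: (X((s U p)) U !!r)=False X((s U p))=False (s U p)=True s=False p=True !!r=False !r=True r=False
s_4={}: (X((s U p)) U !!r)=False X((s U p))=False (s U p)=False s=False p=False !!r=False !r=True r=False
s_5={q,r,s}: (X((s U p)) U !!r)=True X((s U p))=False (s U p)=False s=True p=False !!r=True !r=False r=True

Answer: false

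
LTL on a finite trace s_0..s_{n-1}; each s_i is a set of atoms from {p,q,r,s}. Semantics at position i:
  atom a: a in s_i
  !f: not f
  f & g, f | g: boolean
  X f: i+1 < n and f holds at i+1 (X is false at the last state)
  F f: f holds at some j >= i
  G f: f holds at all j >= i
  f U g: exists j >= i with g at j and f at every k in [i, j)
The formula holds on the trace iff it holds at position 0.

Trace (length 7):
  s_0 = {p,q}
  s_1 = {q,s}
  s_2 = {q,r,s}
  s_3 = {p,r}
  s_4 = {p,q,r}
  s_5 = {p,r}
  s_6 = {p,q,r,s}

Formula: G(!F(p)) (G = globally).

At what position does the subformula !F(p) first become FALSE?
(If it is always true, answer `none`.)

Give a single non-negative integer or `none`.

Answer: 0

Derivation:
s_0={p,q}: !F(p)=False F(p)=True p=True
s_1={q,s}: !F(p)=False F(p)=True p=False
s_2={q,r,s}: !F(p)=False F(p)=True p=False
s_3={p,r}: !F(p)=False F(p)=True p=True
s_4={p,q,r}: !F(p)=False F(p)=True p=True
s_5={p,r}: !F(p)=False F(p)=True p=True
s_6={p,q,r,s}: !F(p)=False F(p)=True p=True
G(!F(p)) holds globally = False
First violation at position 0.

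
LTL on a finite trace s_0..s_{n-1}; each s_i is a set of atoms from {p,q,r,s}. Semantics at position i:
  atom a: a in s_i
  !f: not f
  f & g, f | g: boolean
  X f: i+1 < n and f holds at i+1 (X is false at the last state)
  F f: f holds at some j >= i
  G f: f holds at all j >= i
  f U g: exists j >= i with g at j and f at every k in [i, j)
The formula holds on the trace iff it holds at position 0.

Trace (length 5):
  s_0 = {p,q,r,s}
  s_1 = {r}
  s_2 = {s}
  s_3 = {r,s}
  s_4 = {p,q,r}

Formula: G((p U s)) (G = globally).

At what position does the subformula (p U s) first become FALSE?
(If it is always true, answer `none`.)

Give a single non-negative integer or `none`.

Answer: 1

Derivation:
s_0={p,q,r,s}: (p U s)=True p=True s=True
s_1={r}: (p U s)=False p=False s=False
s_2={s}: (p U s)=True p=False s=True
s_3={r,s}: (p U s)=True p=False s=True
s_4={p,q,r}: (p U s)=False p=True s=False
G((p U s)) holds globally = False
First violation at position 1.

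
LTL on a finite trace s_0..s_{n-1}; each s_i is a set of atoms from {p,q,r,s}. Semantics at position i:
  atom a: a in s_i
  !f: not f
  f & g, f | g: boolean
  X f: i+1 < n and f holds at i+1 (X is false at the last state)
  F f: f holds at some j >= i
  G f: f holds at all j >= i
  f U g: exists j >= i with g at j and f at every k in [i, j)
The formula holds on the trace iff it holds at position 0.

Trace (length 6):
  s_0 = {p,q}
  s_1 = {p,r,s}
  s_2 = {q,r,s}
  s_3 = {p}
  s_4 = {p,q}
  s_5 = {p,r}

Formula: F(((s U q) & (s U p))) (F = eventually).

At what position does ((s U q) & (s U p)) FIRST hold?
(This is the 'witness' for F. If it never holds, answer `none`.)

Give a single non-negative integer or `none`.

s_0={p,q}: ((s U q) & (s U p))=True (s U q)=True s=False q=True (s U p)=True p=True
s_1={p,r,s}: ((s U q) & (s U p))=True (s U q)=True s=True q=False (s U p)=True p=True
s_2={q,r,s}: ((s U q) & (s U p))=True (s U q)=True s=True q=True (s U p)=True p=False
s_3={p}: ((s U q) & (s U p))=False (s U q)=False s=False q=False (s U p)=True p=True
s_4={p,q}: ((s U q) & (s U p))=True (s U q)=True s=False q=True (s U p)=True p=True
s_5={p,r}: ((s U q) & (s U p))=False (s U q)=False s=False q=False (s U p)=True p=True
F(((s U q) & (s U p))) holds; first witness at position 0.

Answer: 0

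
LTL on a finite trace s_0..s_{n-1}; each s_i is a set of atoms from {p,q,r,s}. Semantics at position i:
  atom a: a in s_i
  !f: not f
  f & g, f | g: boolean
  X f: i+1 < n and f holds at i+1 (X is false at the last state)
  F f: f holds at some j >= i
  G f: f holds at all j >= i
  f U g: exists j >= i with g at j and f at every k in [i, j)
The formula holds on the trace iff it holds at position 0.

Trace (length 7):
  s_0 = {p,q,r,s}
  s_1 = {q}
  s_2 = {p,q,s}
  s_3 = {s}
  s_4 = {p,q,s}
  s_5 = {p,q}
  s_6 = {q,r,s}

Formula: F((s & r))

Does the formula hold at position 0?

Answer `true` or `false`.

s_0={p,q,r,s}: F((s & r))=True (s & r)=True s=True r=True
s_1={q}: F((s & r))=True (s & r)=False s=False r=False
s_2={p,q,s}: F((s & r))=True (s & r)=False s=True r=False
s_3={s}: F((s & r))=True (s & r)=False s=True r=False
s_4={p,q,s}: F((s & r))=True (s & r)=False s=True r=False
s_5={p,q}: F((s & r))=True (s & r)=False s=False r=False
s_6={q,r,s}: F((s & r))=True (s & r)=True s=True r=True

Answer: true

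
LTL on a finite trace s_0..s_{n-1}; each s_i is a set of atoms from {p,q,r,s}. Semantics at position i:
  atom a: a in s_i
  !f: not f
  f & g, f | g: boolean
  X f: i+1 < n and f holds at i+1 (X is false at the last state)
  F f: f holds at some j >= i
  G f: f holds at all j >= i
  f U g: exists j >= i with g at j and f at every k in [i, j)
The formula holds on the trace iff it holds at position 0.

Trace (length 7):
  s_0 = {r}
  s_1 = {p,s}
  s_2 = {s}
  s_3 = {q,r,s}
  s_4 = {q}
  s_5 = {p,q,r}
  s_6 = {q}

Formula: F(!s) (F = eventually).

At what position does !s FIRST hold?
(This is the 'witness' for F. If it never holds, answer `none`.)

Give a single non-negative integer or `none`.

Answer: 0

Derivation:
s_0={r}: !s=True s=False
s_1={p,s}: !s=False s=True
s_2={s}: !s=False s=True
s_3={q,r,s}: !s=False s=True
s_4={q}: !s=True s=False
s_5={p,q,r}: !s=True s=False
s_6={q}: !s=True s=False
F(!s) holds; first witness at position 0.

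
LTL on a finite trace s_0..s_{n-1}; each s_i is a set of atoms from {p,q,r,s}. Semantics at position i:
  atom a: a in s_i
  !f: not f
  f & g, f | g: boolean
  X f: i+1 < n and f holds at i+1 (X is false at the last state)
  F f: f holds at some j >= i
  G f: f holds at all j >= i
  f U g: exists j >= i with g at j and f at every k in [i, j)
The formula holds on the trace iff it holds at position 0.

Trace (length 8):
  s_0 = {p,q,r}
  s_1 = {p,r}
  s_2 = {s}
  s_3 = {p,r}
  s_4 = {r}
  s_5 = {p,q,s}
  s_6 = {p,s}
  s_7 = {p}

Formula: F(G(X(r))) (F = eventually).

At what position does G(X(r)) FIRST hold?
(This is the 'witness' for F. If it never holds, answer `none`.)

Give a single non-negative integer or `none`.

Answer: none

Derivation:
s_0={p,q,r}: G(X(r))=False X(r)=True r=True
s_1={p,r}: G(X(r))=False X(r)=False r=True
s_2={s}: G(X(r))=False X(r)=True r=False
s_3={p,r}: G(X(r))=False X(r)=True r=True
s_4={r}: G(X(r))=False X(r)=False r=True
s_5={p,q,s}: G(X(r))=False X(r)=False r=False
s_6={p,s}: G(X(r))=False X(r)=False r=False
s_7={p}: G(X(r))=False X(r)=False r=False
F(G(X(r))) does not hold (no witness exists).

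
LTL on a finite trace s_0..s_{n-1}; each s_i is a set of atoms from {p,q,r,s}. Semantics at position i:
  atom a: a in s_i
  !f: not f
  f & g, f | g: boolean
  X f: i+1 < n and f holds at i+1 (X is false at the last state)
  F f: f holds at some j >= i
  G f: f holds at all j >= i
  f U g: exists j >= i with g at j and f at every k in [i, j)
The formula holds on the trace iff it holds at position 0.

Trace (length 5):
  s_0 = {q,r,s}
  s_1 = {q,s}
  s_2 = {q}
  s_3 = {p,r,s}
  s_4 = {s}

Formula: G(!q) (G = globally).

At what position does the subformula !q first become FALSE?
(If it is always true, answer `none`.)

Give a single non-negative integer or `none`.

Answer: 0

Derivation:
s_0={q,r,s}: !q=False q=True
s_1={q,s}: !q=False q=True
s_2={q}: !q=False q=True
s_3={p,r,s}: !q=True q=False
s_4={s}: !q=True q=False
G(!q) holds globally = False
First violation at position 0.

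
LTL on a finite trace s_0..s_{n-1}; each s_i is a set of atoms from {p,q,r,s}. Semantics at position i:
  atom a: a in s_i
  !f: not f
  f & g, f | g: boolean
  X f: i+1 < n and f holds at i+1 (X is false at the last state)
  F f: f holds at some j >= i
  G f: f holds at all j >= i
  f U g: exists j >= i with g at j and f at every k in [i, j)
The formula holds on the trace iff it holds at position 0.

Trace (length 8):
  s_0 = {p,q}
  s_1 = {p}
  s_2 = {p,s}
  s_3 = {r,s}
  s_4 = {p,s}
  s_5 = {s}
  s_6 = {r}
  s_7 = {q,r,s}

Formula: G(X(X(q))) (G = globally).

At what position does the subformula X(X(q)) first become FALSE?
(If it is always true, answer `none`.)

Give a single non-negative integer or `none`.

Answer: 0

Derivation:
s_0={p,q}: X(X(q))=False X(q)=False q=True
s_1={p}: X(X(q))=False X(q)=False q=False
s_2={p,s}: X(X(q))=False X(q)=False q=False
s_3={r,s}: X(X(q))=False X(q)=False q=False
s_4={p,s}: X(X(q))=False X(q)=False q=False
s_5={s}: X(X(q))=True X(q)=False q=False
s_6={r}: X(X(q))=False X(q)=True q=False
s_7={q,r,s}: X(X(q))=False X(q)=False q=True
G(X(X(q))) holds globally = False
First violation at position 0.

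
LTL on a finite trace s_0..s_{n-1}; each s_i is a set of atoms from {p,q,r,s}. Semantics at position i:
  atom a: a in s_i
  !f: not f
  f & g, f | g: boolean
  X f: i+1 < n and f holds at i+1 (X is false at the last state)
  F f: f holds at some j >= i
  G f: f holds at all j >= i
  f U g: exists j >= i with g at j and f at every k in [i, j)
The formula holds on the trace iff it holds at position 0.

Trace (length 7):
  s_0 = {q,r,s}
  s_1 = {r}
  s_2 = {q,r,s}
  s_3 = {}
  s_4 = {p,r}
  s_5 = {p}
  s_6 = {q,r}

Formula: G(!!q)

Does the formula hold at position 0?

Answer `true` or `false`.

Answer: false

Derivation:
s_0={q,r,s}: G(!!q)=False !!q=True !q=False q=True
s_1={r}: G(!!q)=False !!q=False !q=True q=False
s_2={q,r,s}: G(!!q)=False !!q=True !q=False q=True
s_3={}: G(!!q)=False !!q=False !q=True q=False
s_4={p,r}: G(!!q)=False !!q=False !q=True q=False
s_5={p}: G(!!q)=False !!q=False !q=True q=False
s_6={q,r}: G(!!q)=True !!q=True !q=False q=True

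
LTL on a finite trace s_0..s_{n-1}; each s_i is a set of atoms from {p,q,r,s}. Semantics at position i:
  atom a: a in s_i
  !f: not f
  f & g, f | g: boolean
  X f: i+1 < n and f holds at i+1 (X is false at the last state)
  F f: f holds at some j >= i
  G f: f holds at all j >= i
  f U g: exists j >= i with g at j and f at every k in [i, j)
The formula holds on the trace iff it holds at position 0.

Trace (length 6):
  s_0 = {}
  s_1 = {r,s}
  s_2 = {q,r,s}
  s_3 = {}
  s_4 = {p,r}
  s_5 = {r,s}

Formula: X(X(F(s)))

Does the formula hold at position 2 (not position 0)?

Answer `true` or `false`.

s_0={}: X(X(F(s)))=True X(F(s))=True F(s)=True s=False
s_1={r,s}: X(X(F(s)))=True X(F(s))=True F(s)=True s=True
s_2={q,r,s}: X(X(F(s)))=True X(F(s))=True F(s)=True s=True
s_3={}: X(X(F(s)))=True X(F(s))=True F(s)=True s=False
s_4={p,r}: X(X(F(s)))=False X(F(s))=True F(s)=True s=False
s_5={r,s}: X(X(F(s)))=False X(F(s))=False F(s)=True s=True
Evaluating at position 2: result = True

Answer: true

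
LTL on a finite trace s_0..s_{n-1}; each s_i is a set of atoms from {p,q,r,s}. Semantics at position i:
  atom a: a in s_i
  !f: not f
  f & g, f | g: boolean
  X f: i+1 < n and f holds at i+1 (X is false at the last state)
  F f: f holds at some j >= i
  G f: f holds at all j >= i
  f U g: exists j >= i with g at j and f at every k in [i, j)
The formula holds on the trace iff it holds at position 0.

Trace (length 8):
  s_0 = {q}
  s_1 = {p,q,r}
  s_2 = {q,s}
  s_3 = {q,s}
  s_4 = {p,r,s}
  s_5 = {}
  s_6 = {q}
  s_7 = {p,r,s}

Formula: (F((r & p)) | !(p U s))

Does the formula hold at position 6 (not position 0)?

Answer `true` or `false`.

Answer: true

Derivation:
s_0={q}: (F((r & p)) | !(p U s))=True F((r & p))=True (r & p)=False r=False p=False !(p U s)=True (p U s)=False s=False
s_1={p,q,r}: (F((r & p)) | !(p U s))=True F((r & p))=True (r & p)=True r=True p=True !(p U s)=False (p U s)=True s=False
s_2={q,s}: (F((r & p)) | !(p U s))=True F((r & p))=True (r & p)=False r=False p=False !(p U s)=False (p U s)=True s=True
s_3={q,s}: (F((r & p)) | !(p U s))=True F((r & p))=True (r & p)=False r=False p=False !(p U s)=False (p U s)=True s=True
s_4={p,r,s}: (F((r & p)) | !(p U s))=True F((r & p))=True (r & p)=True r=True p=True !(p U s)=False (p U s)=True s=True
s_5={}: (F((r & p)) | !(p U s))=True F((r & p))=True (r & p)=False r=False p=False !(p U s)=True (p U s)=False s=False
s_6={q}: (F((r & p)) | !(p U s))=True F((r & p))=True (r & p)=False r=False p=False !(p U s)=True (p U s)=False s=False
s_7={p,r,s}: (F((r & p)) | !(p U s))=True F((r & p))=True (r & p)=True r=True p=True !(p U s)=False (p U s)=True s=True
Evaluating at position 6: result = True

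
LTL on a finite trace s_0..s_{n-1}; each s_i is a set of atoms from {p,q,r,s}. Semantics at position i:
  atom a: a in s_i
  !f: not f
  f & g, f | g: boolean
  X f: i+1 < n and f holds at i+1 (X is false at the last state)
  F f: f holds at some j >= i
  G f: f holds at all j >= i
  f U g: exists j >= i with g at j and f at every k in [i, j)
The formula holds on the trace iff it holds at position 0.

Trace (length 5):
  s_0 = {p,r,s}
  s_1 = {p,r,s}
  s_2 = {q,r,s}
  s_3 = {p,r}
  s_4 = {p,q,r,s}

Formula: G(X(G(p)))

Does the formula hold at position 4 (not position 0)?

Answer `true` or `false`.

s_0={p,r,s}: G(X(G(p)))=False X(G(p))=False G(p)=False p=True
s_1={p,r,s}: G(X(G(p)))=False X(G(p))=False G(p)=False p=True
s_2={q,r,s}: G(X(G(p)))=False X(G(p))=True G(p)=False p=False
s_3={p,r}: G(X(G(p)))=False X(G(p))=True G(p)=True p=True
s_4={p,q,r,s}: G(X(G(p)))=False X(G(p))=False G(p)=True p=True
Evaluating at position 4: result = False

Answer: false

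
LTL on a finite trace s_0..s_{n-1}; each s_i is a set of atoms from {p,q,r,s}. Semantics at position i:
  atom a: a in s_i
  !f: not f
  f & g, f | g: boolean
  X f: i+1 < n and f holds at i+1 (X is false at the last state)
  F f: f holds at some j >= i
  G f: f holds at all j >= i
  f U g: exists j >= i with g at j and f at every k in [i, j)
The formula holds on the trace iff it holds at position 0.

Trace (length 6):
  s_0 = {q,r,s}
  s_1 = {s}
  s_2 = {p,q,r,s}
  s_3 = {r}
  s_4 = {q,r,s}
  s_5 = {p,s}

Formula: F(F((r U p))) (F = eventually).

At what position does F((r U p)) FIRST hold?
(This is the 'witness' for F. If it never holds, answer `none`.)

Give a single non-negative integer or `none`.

s_0={q,r,s}: F((r U p))=True (r U p)=False r=True p=False
s_1={s}: F((r U p))=True (r U p)=False r=False p=False
s_2={p,q,r,s}: F((r U p))=True (r U p)=True r=True p=True
s_3={r}: F((r U p))=True (r U p)=True r=True p=False
s_4={q,r,s}: F((r U p))=True (r U p)=True r=True p=False
s_5={p,s}: F((r U p))=True (r U p)=True r=False p=True
F(F((r U p))) holds; first witness at position 0.

Answer: 0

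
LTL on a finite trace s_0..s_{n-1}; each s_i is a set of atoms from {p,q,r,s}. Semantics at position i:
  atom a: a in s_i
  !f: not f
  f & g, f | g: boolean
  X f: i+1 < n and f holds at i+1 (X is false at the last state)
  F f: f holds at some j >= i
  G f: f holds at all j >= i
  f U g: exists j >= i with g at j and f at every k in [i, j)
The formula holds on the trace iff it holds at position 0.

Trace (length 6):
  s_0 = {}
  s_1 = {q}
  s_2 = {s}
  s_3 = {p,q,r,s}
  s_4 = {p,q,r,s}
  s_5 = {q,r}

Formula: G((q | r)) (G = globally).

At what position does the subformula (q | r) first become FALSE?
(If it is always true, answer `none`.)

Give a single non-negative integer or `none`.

s_0={}: (q | r)=False q=False r=False
s_1={q}: (q | r)=True q=True r=False
s_2={s}: (q | r)=False q=False r=False
s_3={p,q,r,s}: (q | r)=True q=True r=True
s_4={p,q,r,s}: (q | r)=True q=True r=True
s_5={q,r}: (q | r)=True q=True r=True
G((q | r)) holds globally = False
First violation at position 0.

Answer: 0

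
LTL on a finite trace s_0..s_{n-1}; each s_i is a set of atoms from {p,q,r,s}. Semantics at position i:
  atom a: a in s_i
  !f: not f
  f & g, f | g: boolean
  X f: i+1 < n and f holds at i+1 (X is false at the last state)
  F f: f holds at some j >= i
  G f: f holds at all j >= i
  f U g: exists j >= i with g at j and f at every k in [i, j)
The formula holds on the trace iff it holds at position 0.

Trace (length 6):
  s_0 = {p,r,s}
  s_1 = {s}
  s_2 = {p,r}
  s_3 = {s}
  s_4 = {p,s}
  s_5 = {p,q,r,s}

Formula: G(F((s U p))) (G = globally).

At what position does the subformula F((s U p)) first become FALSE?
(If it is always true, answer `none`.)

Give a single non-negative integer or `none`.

Answer: none

Derivation:
s_0={p,r,s}: F((s U p))=True (s U p)=True s=True p=True
s_1={s}: F((s U p))=True (s U p)=True s=True p=False
s_2={p,r}: F((s U p))=True (s U p)=True s=False p=True
s_3={s}: F((s U p))=True (s U p)=True s=True p=False
s_4={p,s}: F((s U p))=True (s U p)=True s=True p=True
s_5={p,q,r,s}: F((s U p))=True (s U p)=True s=True p=True
G(F((s U p))) holds globally = True
No violation — formula holds at every position.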